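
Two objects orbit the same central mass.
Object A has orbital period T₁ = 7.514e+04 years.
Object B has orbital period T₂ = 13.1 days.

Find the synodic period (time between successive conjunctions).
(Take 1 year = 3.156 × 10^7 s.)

Convert to SI: T₁ = 7.514e+04 years = 2.37142e+12 s; T₂ = 13.1 days = 1.13184e+06 s.
T_syn = |T₁ · T₂ / (T₁ − T₂)|.
T_syn = |2.37142e+12 · 1.13184e+06 / (2.37142e+12 − 1.13184e+06)| s ≈ 1.132e+06 s = 13.1 days.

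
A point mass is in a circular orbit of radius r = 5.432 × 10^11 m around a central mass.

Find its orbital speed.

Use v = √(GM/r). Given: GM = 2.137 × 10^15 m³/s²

For a circular orbit, gravity supplies the centripetal force, so v = √(GM / r).
v = √(2.137e+15 / 5.432e+11) m/s ≈ 62.72 m/s = 62.72 m/s.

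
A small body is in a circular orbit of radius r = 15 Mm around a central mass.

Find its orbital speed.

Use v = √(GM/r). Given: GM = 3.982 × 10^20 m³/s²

Convert to SI: r = 15 Mm = 1.5e+07 m.
For a circular orbit, gravity supplies the centripetal force, so v = √(GM / r).
v = √(3.982e+20 / 1.5e+07) m/s ≈ 5.152e+06 m/s = 5152 km/s.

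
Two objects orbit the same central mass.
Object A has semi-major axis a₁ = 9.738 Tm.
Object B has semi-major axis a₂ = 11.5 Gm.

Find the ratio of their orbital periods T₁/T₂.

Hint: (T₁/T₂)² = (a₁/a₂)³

Convert to SI: a₁ = 9.738 Tm = 9.738e+12 m; a₂ = 11.5 Gm = 1.15e+10 m.
From Kepler's third law, (T₁/T₂)² = (a₁/a₂)³, so T₁/T₂ = (a₁/a₂)^(3/2).
a₁/a₂ = 9.738e+12 / 1.15e+10 = 846.783.
T₁/T₂ = (846.783)^(3/2) ≈ 2.464e+04.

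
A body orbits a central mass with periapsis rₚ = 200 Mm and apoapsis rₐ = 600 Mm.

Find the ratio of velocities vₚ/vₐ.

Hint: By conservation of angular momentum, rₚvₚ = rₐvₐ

Convert to SI: rₚ = 200 Mm = 2e+08 m; rₐ = 600 Mm = 6e+08 m.
Conservation of angular momentum gives rₚvₚ = rₐvₐ, so vₚ/vₐ = rₐ/rₚ.
vₚ/vₐ = 6e+08 / 2e+08 ≈ 3.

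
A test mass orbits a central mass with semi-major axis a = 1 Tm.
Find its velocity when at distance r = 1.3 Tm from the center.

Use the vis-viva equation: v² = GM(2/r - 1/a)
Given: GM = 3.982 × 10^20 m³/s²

Convert to SI: a = 1 Tm = 1e+12 m; r = 1.3 Tm = 1.3e+12 m.
Vis-viva: v = √(GM · (2/r − 1/a)).
2/r − 1/a = 2/1.3e+12 − 1/1e+12 = 5.38462e-13 m⁻¹.
v = √(3.982e+20 · 5.38462e-13) m/s ≈ 1.464e+04 m/s = 14.64 km/s.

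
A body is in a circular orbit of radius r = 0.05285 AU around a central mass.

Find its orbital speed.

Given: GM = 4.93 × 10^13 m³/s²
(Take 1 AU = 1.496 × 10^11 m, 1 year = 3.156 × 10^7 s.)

Convert to SI: r = 0.05285 AU = 7.90636e+09 m.
For a circular orbit, gravity supplies the centripetal force, so v = √(GM / r).
v = √(4.93e+13 / 7.90636e+09) m/s ≈ 78.97 m/s = 0.01666 AU/year.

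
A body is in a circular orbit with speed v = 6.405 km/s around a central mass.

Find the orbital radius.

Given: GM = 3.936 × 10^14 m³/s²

Convert to SI: v = 6.405 km/s = 6405 m/s.
For a circular orbit, v² = GM / r, so r = GM / v².
r = 3.936e+14 / (6405)² m ≈ 9.594e+06 m = 9.594 Mm.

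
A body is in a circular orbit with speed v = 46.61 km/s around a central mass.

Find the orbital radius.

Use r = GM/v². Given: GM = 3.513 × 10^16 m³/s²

Convert to SI: v = 46.61 km/s = 46610 m/s.
For a circular orbit, v² = GM / r, so r = GM / v².
r = 3.513e+16 / (46610)² m ≈ 1.617e+07 m = 1.617 × 10^7 m.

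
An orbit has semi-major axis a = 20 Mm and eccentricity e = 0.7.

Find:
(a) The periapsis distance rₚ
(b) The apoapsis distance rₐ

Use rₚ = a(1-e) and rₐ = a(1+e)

Convert to SI: a = 20 Mm = 2e+07 m.
(a) rₚ = a(1 − e) = 2e+07 · (1 − 0.7) = 2e+07 · 0.3 ≈ 6e+06 m = 6 Mm.
(b) rₐ = a(1 + e) = 2e+07 · (1 + 0.7) = 2e+07 · 1.7 ≈ 3.4e+07 m = 34 Mm.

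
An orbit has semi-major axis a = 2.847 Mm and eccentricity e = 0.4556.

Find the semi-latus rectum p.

Convert to SI: a = 2.847 Mm = 2.847e+06 m.
p = a (1 − e²).
p = 2.847e+06 · (1 − (0.4556)²) = 2.847e+06 · 0.792429 ≈ 2.256e+06 m = 2.256 Mm.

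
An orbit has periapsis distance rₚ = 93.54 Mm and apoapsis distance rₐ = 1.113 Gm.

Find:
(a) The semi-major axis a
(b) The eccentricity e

Convert to SI: rₚ = 93.54 Mm = 9.354e+07 m; rₐ = 1.113 Gm = 1.113e+09 m.
(a) a = (rₚ + rₐ) / 2 = (9.354e+07 + 1.113e+09) / 2 ≈ 6.033e+08 m = 603.3 Mm.
(b) e = (rₐ − rₚ) / (rₐ + rₚ) = (1.113e+09 − 9.354e+07) / (1.113e+09 + 9.354e+07) ≈ 0.8449.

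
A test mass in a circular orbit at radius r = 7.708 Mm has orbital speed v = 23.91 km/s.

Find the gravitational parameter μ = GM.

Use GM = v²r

Convert to SI: r = 7.708 Mm = 7.708e+06 m; v = 23.91 km/s = 23910 m/s.
For a circular orbit v² = GM/r, so GM = v² · r.
GM = (23910)² · 7.708e+06 m³/s² ≈ 4.407e+15 m³/s² = 4.407 × 10^15 m³/s².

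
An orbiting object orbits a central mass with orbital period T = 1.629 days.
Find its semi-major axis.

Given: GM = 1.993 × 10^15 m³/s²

Convert to SI: T = 1.629 days = 140746 s.
Invert Kepler's third law: a = (GM · T² / (4π²))^(1/3).
Substituting T = 140746 s and GM = 1.993e+15 m³/s²:
a = (1.993e+15 · (140746)² / (4π²))^(1/3) m
a ≈ 1e+08 m = 100 Mm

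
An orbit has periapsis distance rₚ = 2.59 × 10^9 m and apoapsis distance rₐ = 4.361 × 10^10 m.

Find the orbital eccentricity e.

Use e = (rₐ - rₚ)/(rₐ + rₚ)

e = (rₐ − rₚ) / (rₐ + rₚ).
e = (4.361e+10 − 2.59e+09) / (4.361e+10 + 2.59e+09) = 4.102e+10 / 4.62e+10 ≈ 0.8879.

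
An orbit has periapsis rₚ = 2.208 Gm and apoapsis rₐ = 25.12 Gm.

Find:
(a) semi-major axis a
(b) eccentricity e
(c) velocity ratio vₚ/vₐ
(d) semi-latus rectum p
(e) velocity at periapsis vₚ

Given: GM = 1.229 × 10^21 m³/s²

Convert to SI: rₚ = 2.208 Gm = 2.208e+09 m; rₐ = 25.12 Gm = 2.512e+10 m.
(a) a = (rₚ + rₐ)/2 = (2.208e+09 + 2.512e+10)/2 ≈ 1.366e+10 m
(b) e = (rₐ − rₚ)/(rₐ + rₚ) = (2.512e+10 − 2.208e+09)/(2.512e+10 + 2.208e+09) ≈ 0.8384
(c) Conservation of angular momentum (rₚvₚ = rₐvₐ) gives vₚ/vₐ = rₐ/rₚ = 2.512e+10/2.208e+09 ≈ 11.38
(d) From a = (rₚ + rₐ)/2 = 1.3664e+10 m and e = (rₐ − rₚ)/(rₐ + rₚ) = 0.838407, p = a(1 − e²) = 1.3664e+10 · (1 − (0.838407)²) ≈ 4.059e+09 m
(e) With a = (rₚ + rₐ)/2 = 1.3664e+10 m, vₚ = √(GM (2/rₚ − 1/a)) = √(1.229e+21 · (2/2.208e+09 − 1/1.3664e+10)) m/s ≈ 1.012e+06 m/s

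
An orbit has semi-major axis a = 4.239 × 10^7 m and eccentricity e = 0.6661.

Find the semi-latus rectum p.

p = a (1 − e²).
p = 4.239e+07 · (1 − (0.6661)²) = 4.239e+07 · 0.556311 ≈ 2.358e+07 m = 2.358 × 10^7 m.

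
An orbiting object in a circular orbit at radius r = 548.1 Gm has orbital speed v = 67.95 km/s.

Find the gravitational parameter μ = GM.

Convert to SI: r = 548.1 Gm = 5.481e+11 m; v = 67.95 km/s = 67950 m/s.
For a circular orbit v² = GM/r, so GM = v² · r.
GM = (67950)² · 5.481e+11 m³/s² ≈ 2.531e+21 m³/s² = 2.531 × 10^21 m³/s².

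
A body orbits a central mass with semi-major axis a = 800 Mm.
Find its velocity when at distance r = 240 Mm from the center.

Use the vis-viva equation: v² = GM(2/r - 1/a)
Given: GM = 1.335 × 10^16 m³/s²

Convert to SI: a = 800 Mm = 8e+08 m; r = 240 Mm = 2.4e+08 m.
Vis-viva: v = √(GM · (2/r − 1/a)).
2/r − 1/a = 2/2.4e+08 − 1/8e+08 = 7.08333e-09 m⁻¹.
v = √(1.335e+16 · 7.08333e-09) m/s ≈ 9724 m/s = 9.724 km/s.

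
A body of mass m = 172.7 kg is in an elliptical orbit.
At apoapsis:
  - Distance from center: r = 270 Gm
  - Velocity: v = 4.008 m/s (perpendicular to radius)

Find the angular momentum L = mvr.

Convert to SI: r = 270 Gm = 2.7e+11 m.
Since v is perpendicular to r, L = m · v · r.
L = 172.7 · 4.008 · 2.7e+11 kg·m²/s ≈ 1.869e+14 kg·m²/s.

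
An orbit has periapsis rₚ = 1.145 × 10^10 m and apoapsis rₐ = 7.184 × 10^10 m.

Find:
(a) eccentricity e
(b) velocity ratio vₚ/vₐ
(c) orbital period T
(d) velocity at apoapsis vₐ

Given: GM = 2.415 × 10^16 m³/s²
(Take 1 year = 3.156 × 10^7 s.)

(a) e = (rₐ − rₚ)/(rₐ + rₚ) = (7.184e+10 − 1.145e+10)/(7.184e+10 + 1.145e+10) ≈ 0.7251
(b) Conservation of angular momentum (rₚvₚ = rₐvₐ) gives vₚ/vₐ = rₐ/rₚ = 7.184e+10/1.145e+10 ≈ 6.274
(c) With a = (rₚ + rₐ)/2 = 4.1645e+10 m, T = 2π √(a³/GM) = 2π √((4.1645e+10)³/2.415e+16) s ≈ 3.436e+08 s
(d) With a = (rₚ + rₐ)/2 = 4.1645e+10 m, vₐ = √(GM (2/rₐ − 1/a)) = √(2.415e+16 · (2/7.184e+10 − 1/4.1645e+10)) m/s ≈ 304 m/s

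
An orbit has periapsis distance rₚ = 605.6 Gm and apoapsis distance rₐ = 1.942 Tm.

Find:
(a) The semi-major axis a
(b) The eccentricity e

Convert to SI: rₚ = 605.6 Gm = 6.056e+11 m; rₐ = 1.942 Tm = 1.942e+12 m.
(a) a = (rₚ + rₐ) / 2 = (6.056e+11 + 1.942e+12) / 2 ≈ 1.274e+12 m = 1.274 Tm.
(b) e = (rₐ − rₚ) / (rₐ + rₚ) = (1.942e+12 − 6.056e+11) / (1.942e+12 + 6.056e+11) ≈ 0.5246.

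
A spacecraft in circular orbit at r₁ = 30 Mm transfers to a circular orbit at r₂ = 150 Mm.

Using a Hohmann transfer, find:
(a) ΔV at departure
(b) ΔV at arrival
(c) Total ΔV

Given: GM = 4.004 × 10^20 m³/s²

Convert to SI: r₁ = 30 Mm = 3e+07 m; r₂ = 150 Mm = 1.5e+08 m.
Transfer semi-major axis: a_t = (r₁ + r₂)/2 = (3e+07 + 1.5e+08)/2 = 9e+07 m.
Circular speeds: v₁ = √(GM/r₁) = 3.65331e+06 m/s, v₂ = √(GM/r₂) = 1.63381e+06 m/s.
Transfer speeds (vis-viva v² = GM(2/r − 1/a_t)): v₁ᵗ = 4.7164e+06 m/s, v₂ᵗ = 943280 m/s.
(a) ΔV₁ = |v₁ᵗ − v₁| ≈ 1.063e+06 m/s = 1063 km/s.
(b) ΔV₂ = |v₂ − v₂ᵗ| ≈ 6.905e+05 m/s = 690.5 km/s.
(c) ΔV_total = ΔV₁ + ΔV₂ ≈ 1.754e+06 m/s = 1754 km/s.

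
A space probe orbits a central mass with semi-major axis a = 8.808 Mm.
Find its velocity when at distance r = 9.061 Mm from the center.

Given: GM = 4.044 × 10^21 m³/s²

Convert to SI: a = 8.808 Mm = 8.808e+06 m; r = 9.061 Mm = 9.061e+06 m.
Vis-viva: v = √(GM · (2/r − 1/a)).
2/r − 1/a = 2/9.061e+06 − 1/8.808e+06 = 1.07193e-07 m⁻¹.
v = √(4.044e+21 · 1.07193e-07) m/s ≈ 2.082e+07 m/s = 2.082e+04 km/s.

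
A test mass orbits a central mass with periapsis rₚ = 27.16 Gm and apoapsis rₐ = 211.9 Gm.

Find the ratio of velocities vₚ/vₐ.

Convert to SI: rₚ = 27.16 Gm = 2.716e+10 m; rₐ = 211.9 Gm = 2.119e+11 m.
Conservation of angular momentum gives rₚvₚ = rₐvₐ, so vₚ/vₐ = rₐ/rₚ.
vₚ/vₐ = 2.119e+11 / 2.716e+10 ≈ 7.802.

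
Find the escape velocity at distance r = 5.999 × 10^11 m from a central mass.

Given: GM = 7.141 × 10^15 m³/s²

Escape velocity comes from setting total energy to zero: ½v² − GM/r = 0 ⇒ v_esc = √(2GM / r).
v_esc = √(2 · 7.141e+15 / 5.999e+11) m/s ≈ 154.3 m/s = 154.3 m/s.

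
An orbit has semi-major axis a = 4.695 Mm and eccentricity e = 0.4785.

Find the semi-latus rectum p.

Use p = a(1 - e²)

Convert to SI: a = 4.695 Mm = 4.695e+06 m.
p = a (1 − e²).
p = 4.695e+06 · (1 − (0.4785)²) = 4.695e+06 · 0.771038 ≈ 3.62e+06 m = 3.62 Mm.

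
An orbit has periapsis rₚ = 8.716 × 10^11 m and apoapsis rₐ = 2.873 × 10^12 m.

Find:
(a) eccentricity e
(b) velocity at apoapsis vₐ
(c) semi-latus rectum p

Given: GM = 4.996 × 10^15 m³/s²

(a) e = (rₐ − rₚ)/(rₐ + rₚ) = (2.873e+12 − 8.716e+11)/(2.873e+12 + 8.716e+11) ≈ 0.5345
(b) With a = (rₚ + rₐ)/2 = 1.8723e+12 m, vₐ = √(GM (2/rₐ − 1/a)) = √(4.996e+15 · (2/2.873e+12 − 1/1.8723e+12)) m/s ≈ 28.45 m/s
(c) From a = (rₚ + rₐ)/2 = 1.8723e+12 m and e = (rₐ − rₚ)/(rₐ + rₚ) = 0.534476, p = a(1 − e²) = 1.8723e+12 · (1 − (0.534476)²) ≈ 1.337e+12 m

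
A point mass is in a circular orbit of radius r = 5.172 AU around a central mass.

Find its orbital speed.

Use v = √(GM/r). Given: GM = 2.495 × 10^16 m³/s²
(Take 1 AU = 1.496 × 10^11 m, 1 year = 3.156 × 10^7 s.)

Convert to SI: r = 5.172 AU = 7.73731e+11 m.
For a circular orbit, gravity supplies the centripetal force, so v = √(GM / r).
v = √(2.495e+16 / 7.73731e+11) m/s ≈ 179.6 m/s = 0.03788 AU/year.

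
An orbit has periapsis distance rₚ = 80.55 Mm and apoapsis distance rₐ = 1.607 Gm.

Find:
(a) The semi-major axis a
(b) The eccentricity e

Convert to SI: rₚ = 80.55 Mm = 8.055e+07 m; rₐ = 1.607 Gm = 1.607e+09 m.
(a) a = (rₚ + rₐ) / 2 = (8.055e+07 + 1.607e+09) / 2 ≈ 8.438e+08 m = 843.8 Mm.
(b) e = (rₐ − rₚ) / (rₐ + rₚ) = (1.607e+09 − 8.055e+07) / (1.607e+09 + 8.055e+07) ≈ 0.9045.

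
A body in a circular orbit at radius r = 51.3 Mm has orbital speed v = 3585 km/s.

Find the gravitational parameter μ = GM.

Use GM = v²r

Convert to SI: r = 51.3 Mm = 5.13e+07 m; v = 3585 km/s = 3.585e+06 m/s.
For a circular orbit v² = GM/r, so GM = v² · r.
GM = (3.585e+06)² · 5.13e+07 m³/s² ≈ 6.593e+20 m³/s² = 6.593 × 10^20 m³/s².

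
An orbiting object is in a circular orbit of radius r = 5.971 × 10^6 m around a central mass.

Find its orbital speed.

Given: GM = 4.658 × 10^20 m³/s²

For a circular orbit, gravity supplies the centripetal force, so v = √(GM / r).
v = √(4.658e+20 / 5.971e+06) m/s ≈ 8.832e+06 m/s = 8832 km/s.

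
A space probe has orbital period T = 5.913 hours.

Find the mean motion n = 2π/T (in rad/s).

Convert to SI: T = 5.913 hours = 21286.8 s.
n = 2π / T.
n = 2π / 21286.8 s ≈ 0.0002952 rad/s.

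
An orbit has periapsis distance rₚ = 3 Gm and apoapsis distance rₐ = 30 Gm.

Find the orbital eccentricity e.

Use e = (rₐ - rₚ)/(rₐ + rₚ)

Convert to SI: rₚ = 3 Gm = 3e+09 m; rₐ = 30 Gm = 3e+10 m.
e = (rₐ − rₚ) / (rₐ + rₚ).
e = (3e+10 − 3e+09) / (3e+10 + 3e+09) = 2.7e+10 / 3.3e+10 ≈ 0.8182.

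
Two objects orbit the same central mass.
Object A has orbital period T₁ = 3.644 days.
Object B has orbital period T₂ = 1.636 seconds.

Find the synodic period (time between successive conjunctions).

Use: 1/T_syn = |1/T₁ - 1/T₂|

Convert to SI: T₁ = 3.644 days = 314842 s.
T_syn = |T₁ · T₂ / (T₁ − T₂)|.
T_syn = |314842 · 1.636 / (314842 − 1.636)| s ≈ 1.636 s = 1.636 seconds.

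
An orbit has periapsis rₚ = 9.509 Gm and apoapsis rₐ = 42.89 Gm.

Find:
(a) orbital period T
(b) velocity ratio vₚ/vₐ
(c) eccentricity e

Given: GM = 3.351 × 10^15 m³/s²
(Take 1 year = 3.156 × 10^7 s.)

Convert to SI: rₚ = 9.509 Gm = 9.509e+09 m; rₐ = 42.89 Gm = 4.289e+10 m.
(a) With a = (rₚ + rₐ)/2 = 2.61995e+10 m, T = 2π √(a³/GM) = 2π √((2.61995e+10)³/3.351e+15) s ≈ 4.603e+08 s
(b) Conservation of angular momentum (rₚvₚ = rₐvₐ) gives vₚ/vₐ = rₐ/rₚ = 4.289e+10/9.509e+09 ≈ 4.51
(c) e = (rₐ − rₚ)/(rₐ + rₚ) = (4.289e+10 − 9.509e+09)/(4.289e+10 + 9.509e+09) ≈ 0.6371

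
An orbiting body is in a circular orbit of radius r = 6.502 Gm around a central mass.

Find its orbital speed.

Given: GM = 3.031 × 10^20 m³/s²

Convert to SI: r = 6.502 Gm = 6.502e+09 m.
For a circular orbit, gravity supplies the centripetal force, so v = √(GM / r).
v = √(3.031e+20 / 6.502e+09) m/s ≈ 2.159e+05 m/s = 215.9 km/s.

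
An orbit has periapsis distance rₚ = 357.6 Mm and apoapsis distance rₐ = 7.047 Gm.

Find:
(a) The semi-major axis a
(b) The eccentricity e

Convert to SI: rₚ = 357.6 Mm = 3.576e+08 m; rₐ = 7.047 Gm = 7.047e+09 m.
(a) a = (rₚ + rₐ) / 2 = (3.576e+08 + 7.047e+09) / 2 ≈ 3.702e+09 m = 3.702 Gm.
(b) e = (rₐ − rₚ) / (rₐ + rₚ) = (7.047e+09 − 3.576e+08) / (7.047e+09 + 3.576e+08) ≈ 0.9034.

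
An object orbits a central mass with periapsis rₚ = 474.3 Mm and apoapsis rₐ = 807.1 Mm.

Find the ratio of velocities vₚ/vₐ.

Convert to SI: rₚ = 474.3 Mm = 4.743e+08 m; rₐ = 807.1 Mm = 8.071e+08 m.
Conservation of angular momentum gives rₚvₚ = rₐvₐ, so vₚ/vₐ = rₐ/rₚ.
vₚ/vₐ = 8.071e+08 / 4.743e+08 ≈ 1.702.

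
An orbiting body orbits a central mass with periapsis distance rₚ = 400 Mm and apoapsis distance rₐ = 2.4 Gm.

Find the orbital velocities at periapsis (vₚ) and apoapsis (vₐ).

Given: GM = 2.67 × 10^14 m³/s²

Convert to SI: rₚ = 400 Mm = 4e+08 m; rₐ = 2.4 Gm = 2.4e+09 m.
Use the vis-viva equation v² = GM(2/r − 1/a) with a = (rₚ + rₐ)/2 = (4e+08 + 2.4e+09)/2 = 1.4e+09 m.
vₚ = √(GM · (2/rₚ − 1/a)) = √(2.67e+14 · (2/4e+08 − 1/1.4e+09)) m/s ≈ 1070 m/s = 1.07 km/s.
vₐ = √(GM · (2/rₐ − 1/a)) = √(2.67e+14 · (2/2.4e+09 − 1/1.4e+09)) m/s ≈ 178.3 m/s = 178.3 m/s.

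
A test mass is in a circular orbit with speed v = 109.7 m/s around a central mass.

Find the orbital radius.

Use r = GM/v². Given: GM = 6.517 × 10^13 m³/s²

For a circular orbit, v² = GM / r, so r = GM / v².
r = 6.517e+13 / (109.7)² m ≈ 5.415e+09 m = 5.415 Gm.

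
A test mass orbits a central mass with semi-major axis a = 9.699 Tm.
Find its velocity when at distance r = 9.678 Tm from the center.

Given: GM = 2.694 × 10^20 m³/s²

Convert to SI: a = 9.699 Tm = 9.699e+12 m; r = 9.678 Tm = 9.678e+12 m.
Vis-viva: v = √(GM · (2/r − 1/a)).
2/r − 1/a = 2/9.678e+12 − 1/9.699e+12 = 1.03551e-13 m⁻¹.
v = √(2.694e+20 · 1.03551e-13) m/s ≈ 5282 m/s = 5.282 km/s.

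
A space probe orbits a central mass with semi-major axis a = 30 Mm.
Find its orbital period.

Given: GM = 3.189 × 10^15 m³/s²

Convert to SI: a = 30 Mm = 3e+07 m.
Kepler's third law: T = 2π √(a³ / GM).
Substituting a = 3e+07 m and GM = 3.189e+15 m³/s²:
T = 2π √((3e+07)³ / 3.189e+15) s
T ≈ 1.828e+04 s = 5.078 hours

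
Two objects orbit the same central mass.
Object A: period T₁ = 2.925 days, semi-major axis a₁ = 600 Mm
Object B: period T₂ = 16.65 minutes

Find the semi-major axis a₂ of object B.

Convert to SI: T₁ = 2.925 days = 252720 s; a₁ = 600 Mm = 6e+08 m; T₂ = 16.65 minutes = 999 s.
Kepler's third law: (T₁/T₂)² = (a₁/a₂)³ ⇒ a₂ = a₁ · (T₂/T₁)^(2/3).
T₂/T₁ = 999 / 252720 = 0.00395299.
a₂ = 6e+08 · (0.00395299)^(2/3) m ≈ 1.5e+07 m = 15 Mm.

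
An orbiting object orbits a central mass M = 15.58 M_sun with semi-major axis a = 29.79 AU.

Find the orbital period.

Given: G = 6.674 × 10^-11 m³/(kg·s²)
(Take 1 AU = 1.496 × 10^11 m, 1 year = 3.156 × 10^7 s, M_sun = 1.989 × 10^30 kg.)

Convert to SI: a = 29.79 AU = 4.45658e+12 m; M = 15.58 M_sun = 3.09886e+31 kg.
GM = G · M = 6.674e-11 · 3.09886e+31 = 2.06818e+21 m³/s².
Kepler's third law: T = 2π √(a³ / GM).
Substituting a = 4.45658e+12 m and GM = 2.06818e+21 m³/s²:
T = 2π √((4.45658e+12)³ / 2.06818e+21) s
T ≈ 1.3e+09 s = 41.19 years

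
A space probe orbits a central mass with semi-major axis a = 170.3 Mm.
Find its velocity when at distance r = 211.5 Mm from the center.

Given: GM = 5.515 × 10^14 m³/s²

Convert to SI: a = 170.3 Mm = 1.703e+08 m; r = 211.5 Mm = 2.115e+08 m.
Vis-viva: v = √(GM · (2/r − 1/a)).
2/r − 1/a = 2/2.115e+08 − 1/1.703e+08 = 3.58427e-09 m⁻¹.
v = √(5.515e+14 · 3.58427e-09) m/s ≈ 1406 m/s = 1.406 km/s.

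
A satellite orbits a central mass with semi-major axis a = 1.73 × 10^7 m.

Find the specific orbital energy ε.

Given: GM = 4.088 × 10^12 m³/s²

ε = −GM / (2a).
ε = −4.088e+12 / (2 · 1.73e+07) J/kg ≈ -1.182e+05 J/kg = -118.2 kJ/kg.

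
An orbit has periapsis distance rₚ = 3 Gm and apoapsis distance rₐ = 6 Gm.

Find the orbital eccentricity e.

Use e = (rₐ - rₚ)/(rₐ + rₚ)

Convert to SI: rₚ = 3 Gm = 3e+09 m; rₐ = 6 Gm = 6e+09 m.
e = (rₐ − rₚ) / (rₐ + rₚ).
e = (6e+09 − 3e+09) / (6e+09 + 3e+09) = 3e+09 / 9e+09 ≈ 0.3333.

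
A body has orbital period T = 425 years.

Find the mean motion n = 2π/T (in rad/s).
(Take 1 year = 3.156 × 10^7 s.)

Convert to SI: T = 425 years = 1.3413e+10 s.
n = 2π / T.
n = 2π / 1.3413e+10 s ≈ 4.684e-10 rad/s.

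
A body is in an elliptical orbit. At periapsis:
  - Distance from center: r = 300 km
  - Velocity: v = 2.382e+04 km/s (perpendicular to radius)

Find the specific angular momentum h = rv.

Convert to SI: r = 300 km = 300000 m; v = 2.382e+04 km/s = 2.382e+07 m/s.
With v perpendicular to r, h = r · v.
h = 300000 · 2.382e+07 m²/s ≈ 7.146e+12 m²/s.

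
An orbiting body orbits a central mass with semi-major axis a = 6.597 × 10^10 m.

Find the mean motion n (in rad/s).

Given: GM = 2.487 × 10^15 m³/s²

n = √(GM / a³).
n = √(2.487e+15 / (6.597e+10)³) rad/s ≈ 2.943e-09 rad/s.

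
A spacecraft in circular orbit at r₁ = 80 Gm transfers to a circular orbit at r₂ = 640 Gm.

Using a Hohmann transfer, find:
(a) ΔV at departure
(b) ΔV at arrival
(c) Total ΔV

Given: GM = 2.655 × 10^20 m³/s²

Convert to SI: r₁ = 80 Gm = 8e+10 m; r₂ = 640 Gm = 6.4e+11 m.
Transfer semi-major axis: a_t = (r₁ + r₂)/2 = (8e+10 + 6.4e+11)/2 = 3.6e+11 m.
Circular speeds: v₁ = √(GM/r₁) = 57608.6 m/s, v₂ = √(GM/r₂) = 20367.7 m/s.
Transfer speeds (vis-viva v² = GM(2/r − 1/a_t)): v₁ᵗ = 76811.5 m/s, v₂ᵗ = 9601.43 m/s.
(a) ΔV₁ = |v₁ᵗ − v₁| ≈ 1.92e+04 m/s = 19.2 km/s.
(b) ΔV₂ = |v₂ − v₂ᵗ| ≈ 1.077e+04 m/s = 10.77 km/s.
(c) ΔV_total = ΔV₁ + ΔV₂ ≈ 2.997e+04 m/s = 29.97 km/s.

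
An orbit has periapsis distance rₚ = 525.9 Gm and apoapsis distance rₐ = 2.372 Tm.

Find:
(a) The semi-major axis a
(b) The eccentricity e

Convert to SI: rₚ = 525.9 Gm = 5.259e+11 m; rₐ = 2.372 Tm = 2.372e+12 m.
(a) a = (rₚ + rₐ) / 2 = (5.259e+11 + 2.372e+12) / 2 ≈ 1.449e+12 m = 1.449 Tm.
(b) e = (rₐ − rₚ) / (rₐ + rₚ) = (2.372e+12 − 5.259e+11) / (2.372e+12 + 5.259e+11) ≈ 0.637.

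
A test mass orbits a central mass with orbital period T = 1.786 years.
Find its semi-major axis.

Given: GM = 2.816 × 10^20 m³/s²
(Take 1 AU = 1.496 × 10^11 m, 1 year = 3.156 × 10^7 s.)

Convert to SI: T = 1.786 years = 5.63662e+07 s.
Invert Kepler's third law: a = (GM · T² / (4π²))^(1/3).
Substituting T = 5.63662e+07 s and GM = 2.816e+20 m³/s²:
a = (2.816e+20 · (5.63662e+07)² / (4π²))^(1/3) m
a ≈ 2.83e+11 m = 1.892 AU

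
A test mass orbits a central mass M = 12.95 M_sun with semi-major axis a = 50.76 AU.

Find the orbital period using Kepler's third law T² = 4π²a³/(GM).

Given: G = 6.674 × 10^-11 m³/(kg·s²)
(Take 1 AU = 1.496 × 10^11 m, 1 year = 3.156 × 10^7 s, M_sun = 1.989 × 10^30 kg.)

Convert to SI: a = 50.76 AU = 7.5937e+12 m; M = 12.95 M_sun = 2.57575e+31 kg.
GM = G · M = 6.674e-11 · 2.57575e+31 = 1.71906e+21 m³/s².
Kepler's third law: T = 2π √(a³ / GM).
Substituting a = 7.5937e+12 m and GM = 1.71906e+21 m³/s²:
T = 2π √((7.5937e+12)³ / 1.71906e+21) s
T ≈ 3.171e+09 s = 100.5 years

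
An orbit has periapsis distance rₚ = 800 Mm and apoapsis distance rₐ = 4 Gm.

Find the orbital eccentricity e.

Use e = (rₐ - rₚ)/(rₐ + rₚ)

Convert to SI: rₚ = 800 Mm = 8e+08 m; rₐ = 4 Gm = 4e+09 m.
e = (rₐ − rₚ) / (rₐ + rₚ).
e = (4e+09 − 8e+08) / (4e+09 + 8e+08) = 3.2e+09 / 4.8e+09 ≈ 0.6667.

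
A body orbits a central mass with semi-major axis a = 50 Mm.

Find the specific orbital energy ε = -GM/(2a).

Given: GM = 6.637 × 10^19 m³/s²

Convert to SI: a = 50 Mm = 5e+07 m.
ε = −GM / (2a).
ε = −6.637e+19 / (2 · 5e+07) J/kg ≈ -6.637e+11 J/kg = -663.7 GJ/kg.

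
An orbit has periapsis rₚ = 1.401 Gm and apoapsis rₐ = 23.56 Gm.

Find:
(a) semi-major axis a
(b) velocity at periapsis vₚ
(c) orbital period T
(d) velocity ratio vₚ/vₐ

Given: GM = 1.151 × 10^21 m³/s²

Convert to SI: rₚ = 1.401 Gm = 1.401e+09 m; rₐ = 23.56 Gm = 2.356e+10 m.
(a) a = (rₚ + rₐ)/2 = (1.401e+09 + 2.356e+10)/2 ≈ 1.248e+10 m
(b) With a = (rₚ + rₐ)/2 = 1.24805e+10 m, vₚ = √(GM (2/rₚ − 1/a)) = √(1.151e+21 · (2/1.401e+09 − 1/1.24805e+10)) m/s ≈ 1.245e+06 m/s
(c) With a = (rₚ + rₐ)/2 = 1.24805e+10 m, T = 2π √(a³/GM) = 2π √((1.24805e+10)³/1.151e+21) s ≈ 2.582e+05 s
(d) Conservation of angular momentum (rₚvₚ = rₐvₐ) gives vₚ/vₐ = rₐ/rₚ = 2.356e+10/1.401e+09 ≈ 16.82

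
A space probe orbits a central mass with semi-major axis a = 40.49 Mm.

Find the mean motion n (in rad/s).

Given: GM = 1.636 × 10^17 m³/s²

Convert to SI: a = 40.49 Mm = 4.049e+07 m.
n = √(GM / a³).
n = √(1.636e+17 / (4.049e+07)³) rad/s ≈ 0.00157 rad/s.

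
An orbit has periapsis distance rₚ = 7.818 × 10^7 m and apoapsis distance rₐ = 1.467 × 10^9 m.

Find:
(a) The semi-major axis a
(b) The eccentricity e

(a) a = (rₚ + rₐ) / 2 = (7.818e+07 + 1.467e+09) / 2 ≈ 7.726e+08 m = 7.726 × 10^8 m.
(b) e = (rₐ − rₚ) / (rₐ + rₚ) = (1.467e+09 − 7.818e+07) / (1.467e+09 + 7.818e+07) ≈ 0.8988.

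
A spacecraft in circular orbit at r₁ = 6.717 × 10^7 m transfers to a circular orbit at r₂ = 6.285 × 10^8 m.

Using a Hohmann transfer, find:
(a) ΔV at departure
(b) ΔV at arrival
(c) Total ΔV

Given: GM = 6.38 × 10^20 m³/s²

Transfer semi-major axis: a_t = (r₁ + r₂)/2 = (6.717e+07 + 6.285e+08)/2 = 3.47835e+08 m.
Circular speeds: v₁ = √(GM/r₁) = 3.08193e+06 m/s, v₂ = √(GM/r₂) = 1.00753e+06 m/s.
Transfer speeds (vis-viva v² = GM(2/r − 1/a_t)): v₁ᵗ = 4.14275e+06 m/s, v₂ᵗ = 442750 m/s.
(a) ΔV₁ = |v₁ᵗ − v₁| ≈ 1.061e+06 m/s = 1061 km/s.
(b) ΔV₂ = |v₂ − v₂ᵗ| ≈ 5.648e+05 m/s = 564.8 km/s.
(c) ΔV_total = ΔV₁ + ΔV₂ ≈ 1.626e+06 m/s = 1626 km/s.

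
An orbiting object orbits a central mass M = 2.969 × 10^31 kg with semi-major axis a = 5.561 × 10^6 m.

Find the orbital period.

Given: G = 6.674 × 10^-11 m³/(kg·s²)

GM = G · M = 6.674e-11 · 2.969e+31 = 1.98151e+21 m³/s².
Kepler's third law: T = 2π √(a³ / GM).
Substituting a = 5.561e+06 m and GM = 1.98151e+21 m³/s²:
T = 2π √((5.561e+06)³ / 1.98151e+21) s
T ≈ 1.851 s = 1.851 seconds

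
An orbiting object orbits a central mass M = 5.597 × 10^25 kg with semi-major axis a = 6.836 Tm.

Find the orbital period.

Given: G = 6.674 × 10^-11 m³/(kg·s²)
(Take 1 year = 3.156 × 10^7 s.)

Convert to SI: a = 6.836 Tm = 6.836e+12 m.
GM = G · M = 6.674e-11 · 5.597e+25 = 3.73544e+15 m³/s².
Kepler's third law: T = 2π √(a³ / GM).
Substituting a = 6.836e+12 m and GM = 3.73544e+15 m³/s²:
T = 2π √((6.836e+12)³ / 3.73544e+15) s
T ≈ 1.837e+12 s = 5.822e+04 years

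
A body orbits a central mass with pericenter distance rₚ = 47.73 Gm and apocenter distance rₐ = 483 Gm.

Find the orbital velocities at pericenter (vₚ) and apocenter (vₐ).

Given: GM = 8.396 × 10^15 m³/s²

Convert to SI: rₚ = 47.73 Gm = 4.773e+10 m; rₐ = 483 Gm = 4.83e+11 m.
Use the vis-viva equation v² = GM(2/r − 1/a) with a = (rₚ + rₐ)/2 = (4.773e+10 + 4.83e+11)/2 = 2.65365e+11 m.
vₚ = √(GM · (2/rₚ − 1/a)) = √(8.396e+15 · (2/4.773e+10 − 1/2.65365e+11)) m/s ≈ 565.8 m/s = 565.8 m/s.
vₐ = √(GM · (2/rₐ − 1/a)) = √(8.396e+15 · (2/4.83e+11 − 1/2.65365e+11)) m/s ≈ 55.92 m/s = 55.92 m/s.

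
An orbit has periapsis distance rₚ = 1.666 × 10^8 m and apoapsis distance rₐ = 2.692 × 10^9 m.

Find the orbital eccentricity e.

e = (rₐ − rₚ) / (rₐ + rₚ).
e = (2.692e+09 − 1.666e+08) / (2.692e+09 + 1.666e+08) = 2.5254e+09 / 2.8586e+09 ≈ 0.8834.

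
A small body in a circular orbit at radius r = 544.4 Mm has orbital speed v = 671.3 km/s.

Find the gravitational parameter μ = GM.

Convert to SI: r = 544.4 Mm = 5.444e+08 m; v = 671.3 km/s = 671300 m/s.
For a circular orbit v² = GM/r, so GM = v² · r.
GM = (671300)² · 5.444e+08 m³/s² ≈ 2.453e+20 m³/s² = 2.453 × 10^20 m³/s².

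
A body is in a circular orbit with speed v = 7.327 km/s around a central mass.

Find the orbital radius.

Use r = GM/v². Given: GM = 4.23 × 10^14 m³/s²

Convert to SI: v = 7.327 km/s = 7327 m/s.
For a circular orbit, v² = GM / r, so r = GM / v².
r = 4.23e+14 / (7327)² m ≈ 7.879e+06 m = 7.879 Mm.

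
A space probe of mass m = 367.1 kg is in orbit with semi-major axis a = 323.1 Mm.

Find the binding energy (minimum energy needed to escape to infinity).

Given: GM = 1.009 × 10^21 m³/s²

Convert to SI: a = 323.1 Mm = 3.231e+08 m.
Total orbital energy is E = −GMm/(2a); binding energy is E_bind = −E = GMm/(2a).
E_bind = 1.009e+21 · 367.1 / (2 · 3.231e+08) J ≈ 5.732e+14 J = 573.2 TJ.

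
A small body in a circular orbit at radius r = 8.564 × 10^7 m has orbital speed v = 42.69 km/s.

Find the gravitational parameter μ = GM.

Convert to SI: v = 42.69 km/s = 42690 m/s.
For a circular orbit v² = GM/r, so GM = v² · r.
GM = (42690)² · 8.564e+07 m³/s² ≈ 1.561e+17 m³/s² = 1.561 × 10^17 m³/s².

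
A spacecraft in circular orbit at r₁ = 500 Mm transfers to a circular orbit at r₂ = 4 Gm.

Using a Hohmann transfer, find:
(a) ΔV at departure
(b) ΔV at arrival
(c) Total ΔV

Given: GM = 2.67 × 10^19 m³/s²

Convert to SI: r₁ = 500 Mm = 5e+08 m; r₂ = 4 Gm = 4e+09 m.
Transfer semi-major axis: a_t = (r₁ + r₂)/2 = (5e+08 + 4e+09)/2 = 2.25e+09 m.
Circular speeds: v₁ = √(GM/r₁) = 231084 m/s, v₂ = √(GM/r₂) = 81700.7 m/s.
Transfer speeds (vis-viva v² = GM(2/r − 1/a_t)): v₁ᵗ = 308113 m/s, v₂ᵗ = 38514.1 m/s.
(a) ΔV₁ = |v₁ᵗ − v₁| ≈ 7.703e+04 m/s = 77.03 km/s.
(b) ΔV₂ = |v₂ − v₂ᵗ| ≈ 4.319e+04 m/s = 43.19 km/s.
(c) ΔV_total = ΔV₁ + ΔV₂ ≈ 1.202e+05 m/s = 120.2 km/s.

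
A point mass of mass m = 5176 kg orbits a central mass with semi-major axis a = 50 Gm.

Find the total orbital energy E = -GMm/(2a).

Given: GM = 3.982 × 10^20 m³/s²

Convert to SI: a = 50 Gm = 5e+10 m.
E = −GMm / (2a).
E = −3.982e+20 · 5176 / (2 · 5e+10) J ≈ -2.061e+13 J = -20.61 TJ.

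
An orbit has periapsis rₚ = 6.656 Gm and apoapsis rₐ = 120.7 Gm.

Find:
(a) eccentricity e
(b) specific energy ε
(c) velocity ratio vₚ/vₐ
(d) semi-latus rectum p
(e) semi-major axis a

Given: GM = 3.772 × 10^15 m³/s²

Convert to SI: rₚ = 6.656 Gm = 6.656e+09 m; rₐ = 120.7 Gm = 1.207e+11 m.
(a) e = (rₐ − rₚ)/(rₐ + rₚ) = (1.207e+11 − 6.656e+09)/(1.207e+11 + 6.656e+09) ≈ 0.8955
(b) With a = (rₚ + rₐ)/2 = 6.3678e+10 m, ε = −GM/(2a) = −3.772e+15/(2 · 6.3678e+10) J/kg ≈ -2.962e+04 J/kg
(c) Conservation of angular momentum (rₚvₚ = rₐvₐ) gives vₚ/vₐ = rₐ/rₚ = 1.207e+11/6.656e+09 ≈ 18.13
(d) From a = (rₚ + rₐ)/2 = 6.3678e+10 m and e = (rₐ − rₚ)/(rₐ + rₚ) = 0.895474, p = a(1 − e²) = 6.3678e+10 · (1 − (0.895474)²) ≈ 1.262e+10 m
(e) a = (rₚ + rₐ)/2 = (6.656e+09 + 1.207e+11)/2 ≈ 6.368e+10 m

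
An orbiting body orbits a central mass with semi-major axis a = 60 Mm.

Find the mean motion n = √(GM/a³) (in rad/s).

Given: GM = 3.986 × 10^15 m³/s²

Convert to SI: a = 60 Mm = 6e+07 m.
n = √(GM / a³).
n = √(3.986e+15 / (6e+07)³) rad/s ≈ 0.0001358 rad/s.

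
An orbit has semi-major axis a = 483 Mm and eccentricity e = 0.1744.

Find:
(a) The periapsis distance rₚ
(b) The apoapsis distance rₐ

Convert to SI: a = 483 Mm = 4.83e+08 m.
(a) rₚ = a(1 − e) = 4.83e+08 · (1 − 0.1744) = 4.83e+08 · 0.8256 ≈ 3.988e+08 m = 398.8 Mm.
(b) rₐ = a(1 + e) = 4.83e+08 · (1 + 0.1744) = 4.83e+08 · 1.1744 ≈ 5.672e+08 m = 567.2 Mm.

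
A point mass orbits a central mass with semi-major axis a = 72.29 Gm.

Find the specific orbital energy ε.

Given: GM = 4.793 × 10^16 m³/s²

Convert to SI: a = 72.29 Gm = 7.229e+10 m.
ε = −GM / (2a).
ε = −4.793e+16 / (2 · 7.229e+10) J/kg ≈ -3.315e+05 J/kg = -331.5 kJ/kg.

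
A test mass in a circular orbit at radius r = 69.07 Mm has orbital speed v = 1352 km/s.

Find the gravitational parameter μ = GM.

Convert to SI: r = 69.07 Mm = 6.907e+07 m; v = 1352 km/s = 1.352e+06 m/s.
For a circular orbit v² = GM/r, so GM = v² · r.
GM = (1.352e+06)² · 6.907e+07 m³/s² ≈ 1.263e+20 m³/s² = 1.263 × 10^20 m³/s².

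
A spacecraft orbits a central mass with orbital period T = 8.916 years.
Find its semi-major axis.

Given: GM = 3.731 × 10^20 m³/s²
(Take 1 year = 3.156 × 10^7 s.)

Convert to SI: T = 8.916 years = 2.81389e+08 s.
Invert Kepler's third law: a = (GM · T² / (4π²))^(1/3).
Substituting T = 2.81389e+08 s and GM = 3.731e+20 m³/s²:
a = (3.731e+20 · (2.81389e+08)² / (4π²))^(1/3) m
a ≈ 9.079e+11 m = 907.9 Gm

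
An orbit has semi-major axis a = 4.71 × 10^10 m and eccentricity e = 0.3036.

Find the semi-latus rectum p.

p = a (1 − e²).
p = 4.71e+10 · (1 − (0.3036)²) = 4.71e+10 · 0.907827 ≈ 4.276e+10 m = 4.276 × 10^10 m.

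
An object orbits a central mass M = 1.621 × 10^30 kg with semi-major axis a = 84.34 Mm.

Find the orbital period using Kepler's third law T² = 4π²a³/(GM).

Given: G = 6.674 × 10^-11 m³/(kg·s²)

Convert to SI: a = 84.34 Mm = 8.434e+07 m.
GM = G · M = 6.674e-11 · 1.621e+30 = 1.08186e+20 m³/s².
Kepler's third law: T = 2π √(a³ / GM).
Substituting a = 8.434e+07 m and GM = 1.08186e+20 m³/s²:
T = 2π √((8.434e+07)³ / 1.08186e+20) s
T ≈ 467.9 s = 7.798 minutes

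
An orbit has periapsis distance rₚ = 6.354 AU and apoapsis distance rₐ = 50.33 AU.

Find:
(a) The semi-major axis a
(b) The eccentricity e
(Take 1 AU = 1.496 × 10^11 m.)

Convert to SI: rₚ = 6.354 AU = 9.50558e+11 m; rₐ = 50.33 AU = 7.52937e+12 m.
(a) a = (rₚ + rₐ) / 2 = (9.50558e+11 + 7.52937e+12) / 2 ≈ 4.24e+12 m = 28.34 AU.
(b) e = (rₐ − rₚ) / (rₐ + rₚ) = (7.52937e+12 − 9.50558e+11) / (7.52937e+12 + 9.50558e+11) ≈ 0.7758.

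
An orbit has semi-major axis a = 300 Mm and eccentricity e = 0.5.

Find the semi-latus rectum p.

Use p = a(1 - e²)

Convert to SI: a = 300 Mm = 3e+08 m.
p = a (1 − e²).
p = 3e+08 · (1 − (0.5)²) = 3e+08 · 0.75 ≈ 2.25e+08 m = 225 Mm.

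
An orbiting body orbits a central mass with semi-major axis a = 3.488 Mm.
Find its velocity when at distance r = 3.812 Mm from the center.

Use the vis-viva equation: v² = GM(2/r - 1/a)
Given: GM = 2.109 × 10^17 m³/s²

Convert to SI: a = 3.488 Mm = 3.488e+06 m; r = 3.812 Mm = 3.812e+06 m.
Vis-viva: v = √(GM · (2/r − 1/a)).
2/r − 1/a = 2/3.812e+06 − 1/3.488e+06 = 2.37962e-07 m⁻¹.
v = √(2.109e+17 · 2.37962e-07) m/s ≈ 2.24e+05 m/s = 224 km/s.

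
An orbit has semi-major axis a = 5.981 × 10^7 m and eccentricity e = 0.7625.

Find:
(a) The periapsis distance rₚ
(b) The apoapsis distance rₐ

(a) rₚ = a(1 − e) = 5.981e+07 · (1 − 0.7625) = 5.981e+07 · 0.2375 ≈ 1.42e+07 m = 1.42 × 10^7 m.
(b) rₐ = a(1 + e) = 5.981e+07 · (1 + 0.7625) = 5.981e+07 · 1.7625 ≈ 1.054e+08 m = 1.054 × 10^8 m.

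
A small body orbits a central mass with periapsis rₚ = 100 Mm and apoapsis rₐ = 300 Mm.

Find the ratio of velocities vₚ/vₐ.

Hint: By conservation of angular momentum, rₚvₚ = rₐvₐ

Convert to SI: rₚ = 100 Mm = 1e+08 m; rₐ = 300 Mm = 3e+08 m.
Conservation of angular momentum gives rₚvₚ = rₐvₐ, so vₚ/vₐ = rₐ/rₚ.
vₚ/vₐ = 3e+08 / 1e+08 ≈ 3.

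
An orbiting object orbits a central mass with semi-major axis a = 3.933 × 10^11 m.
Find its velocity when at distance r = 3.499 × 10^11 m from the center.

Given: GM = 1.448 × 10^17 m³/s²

Vis-viva: v = √(GM · (2/r − 1/a)).
2/r − 1/a = 2/3.499e+11 − 1/3.933e+11 = 3.17333e-12 m⁻¹.
v = √(1.448e+17 · 3.17333e-12) m/s ≈ 677.9 m/s = 677.9 m/s.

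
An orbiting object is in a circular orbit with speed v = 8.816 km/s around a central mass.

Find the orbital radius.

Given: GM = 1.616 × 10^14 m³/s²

Convert to SI: v = 8.816 km/s = 8816 m/s.
For a circular orbit, v² = GM / r, so r = GM / v².
r = 1.616e+14 / (8816)² m ≈ 2.079e+06 m = 2.079 Mm.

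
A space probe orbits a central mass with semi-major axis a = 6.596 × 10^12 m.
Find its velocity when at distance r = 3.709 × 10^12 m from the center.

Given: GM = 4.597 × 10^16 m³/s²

Vis-viva: v = √(GM · (2/r − 1/a)).
2/r − 1/a = 2/3.709e+12 − 1/6.596e+12 = 3.87622e-13 m⁻¹.
v = √(4.597e+16 · 3.87622e-13) m/s ≈ 133.5 m/s = 133.5 m/s.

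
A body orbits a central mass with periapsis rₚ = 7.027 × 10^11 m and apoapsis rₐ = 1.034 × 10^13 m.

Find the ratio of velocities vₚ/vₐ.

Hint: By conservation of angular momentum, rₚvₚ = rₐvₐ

Conservation of angular momentum gives rₚvₚ = rₐvₐ, so vₚ/vₐ = rₐ/rₚ.
vₚ/vₐ = 1.034e+13 / 7.027e+11 ≈ 14.71.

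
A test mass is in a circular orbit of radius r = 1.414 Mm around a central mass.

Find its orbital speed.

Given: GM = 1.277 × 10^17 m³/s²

Convert to SI: r = 1.414 Mm = 1.414e+06 m.
For a circular orbit, gravity supplies the centripetal force, so v = √(GM / r).
v = √(1.277e+17 / 1.414e+06) m/s ≈ 3.005e+05 m/s = 300.5 km/s.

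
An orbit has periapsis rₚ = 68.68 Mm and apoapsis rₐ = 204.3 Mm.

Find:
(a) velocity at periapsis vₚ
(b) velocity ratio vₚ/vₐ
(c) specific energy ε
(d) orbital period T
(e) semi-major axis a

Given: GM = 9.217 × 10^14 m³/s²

Convert to SI: rₚ = 68.68 Mm = 6.868e+07 m; rₐ = 204.3 Mm = 2.043e+08 m.
(a) With a = (rₚ + rₐ)/2 = 1.3649e+08 m, vₚ = √(GM (2/rₚ − 1/a)) = √(9.217e+14 · (2/6.868e+07 − 1/1.3649e+08)) m/s ≈ 4482 m/s
(b) Conservation of angular momentum (rₚvₚ = rₐvₐ) gives vₚ/vₐ = rₐ/rₚ = 2.043e+08/6.868e+07 ≈ 2.975
(c) With a = (rₚ + rₐ)/2 = 1.3649e+08 m, ε = −GM/(2a) = −9.217e+14/(2 · 1.3649e+08) J/kg ≈ -3.376e+06 J/kg
(d) With a = (rₚ + rₐ)/2 = 1.3649e+08 m, T = 2π √(a³/GM) = 2π √((1.3649e+08)³/9.217e+14) s ≈ 3.3e+05 s
(e) a = (rₚ + rₐ)/2 = (6.868e+07 + 2.043e+08)/2 ≈ 1.365e+08 m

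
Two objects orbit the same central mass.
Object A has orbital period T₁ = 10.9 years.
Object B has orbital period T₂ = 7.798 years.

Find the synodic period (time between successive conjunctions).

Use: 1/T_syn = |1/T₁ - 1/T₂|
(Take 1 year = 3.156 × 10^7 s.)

Convert to SI: T₁ = 10.9 years = 3.44004e+08 s; T₂ = 7.798 years = 2.46105e+08 s.
T_syn = |T₁ · T₂ / (T₁ − T₂)|.
T_syn = |3.44004e+08 · 2.46105e+08 / (3.44004e+08 − 2.46105e+08)| s ≈ 8.648e+08 s = 27.4 years.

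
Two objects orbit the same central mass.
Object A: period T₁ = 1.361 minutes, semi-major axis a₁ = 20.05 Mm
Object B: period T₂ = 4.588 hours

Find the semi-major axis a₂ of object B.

Convert to SI: T₁ = 1.361 minutes = 81.66 s; a₁ = 20.05 Mm = 2.005e+07 m; T₂ = 4.588 hours = 16516.8 s.
Kepler's third law: (T₁/T₂)² = (a₁/a₂)³ ⇒ a₂ = a₁ · (T₂/T₁)^(2/3).
T₂/T₁ = 16516.8 / 81.66 = 202.263.
a₂ = 2.005e+07 · (202.263)^(2/3) m ≈ 6.909e+08 m = 690.9 Mm.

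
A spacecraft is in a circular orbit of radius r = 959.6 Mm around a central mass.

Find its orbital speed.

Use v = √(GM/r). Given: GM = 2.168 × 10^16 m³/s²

Convert to SI: r = 959.6 Mm = 9.596e+08 m.
For a circular orbit, gravity supplies the centripetal force, so v = √(GM / r).
v = √(2.168e+16 / 9.596e+08) m/s ≈ 4753 m/s = 4.753 km/s.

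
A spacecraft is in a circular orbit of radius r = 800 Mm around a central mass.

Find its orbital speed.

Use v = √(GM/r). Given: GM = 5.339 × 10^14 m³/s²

Convert to SI: r = 800 Mm = 8e+08 m.
For a circular orbit, gravity supplies the centripetal force, so v = √(GM / r).
v = √(5.339e+14 / 8e+08) m/s ≈ 816.9 m/s = 816.9 m/s.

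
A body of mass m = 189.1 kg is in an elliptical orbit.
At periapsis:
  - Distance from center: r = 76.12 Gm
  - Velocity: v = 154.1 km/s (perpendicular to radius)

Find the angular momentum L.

Convert to SI: r = 76.12 Gm = 7.612e+10 m; v = 154.1 km/s = 154100 m/s.
Since v is perpendicular to r, L = m · v · r.
L = 189.1 · 154100 · 7.612e+10 kg·m²/s ≈ 2.218e+18 kg·m²/s.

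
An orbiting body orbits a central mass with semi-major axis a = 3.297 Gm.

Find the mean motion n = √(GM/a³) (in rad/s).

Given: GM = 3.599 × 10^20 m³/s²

Convert to SI: a = 3.297 Gm = 3.297e+09 m.
n = √(GM / a³).
n = √(3.599e+20 / (3.297e+09)³) rad/s ≈ 0.0001002 rad/s.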